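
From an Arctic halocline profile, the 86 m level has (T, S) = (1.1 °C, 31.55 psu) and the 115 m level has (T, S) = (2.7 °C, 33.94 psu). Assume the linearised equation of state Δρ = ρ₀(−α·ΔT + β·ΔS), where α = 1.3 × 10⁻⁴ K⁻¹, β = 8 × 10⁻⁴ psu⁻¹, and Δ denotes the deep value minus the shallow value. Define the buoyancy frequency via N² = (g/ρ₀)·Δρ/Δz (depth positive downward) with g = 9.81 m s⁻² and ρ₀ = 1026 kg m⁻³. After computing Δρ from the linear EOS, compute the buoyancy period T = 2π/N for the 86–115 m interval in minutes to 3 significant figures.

ΔT = +1.6 K, ΔS = +2.39 psu (deep − shallow).
Δρ/ρ₀ = −αΔT + βΔS = -2.08 × 10⁻⁴ + 1.912 × 10⁻³ = 1.704 × 10⁻³, so Δρ ≈ 1.748 kg m⁻³.
N² = (g/ρ₀)·Δρ/Δz = g·(Δρ/ρ₀)/Δz = 9.81 × 1.704 × 10⁻³ / 29 = 5.7642 × 10⁻⁴ s⁻².
N = √(5.7642 × 10⁻⁴) = 0.024009 rad s⁻¹ → T = 2π/N = 261.70 s = 4.3617 min ≈ 4.36 min.

4.36 min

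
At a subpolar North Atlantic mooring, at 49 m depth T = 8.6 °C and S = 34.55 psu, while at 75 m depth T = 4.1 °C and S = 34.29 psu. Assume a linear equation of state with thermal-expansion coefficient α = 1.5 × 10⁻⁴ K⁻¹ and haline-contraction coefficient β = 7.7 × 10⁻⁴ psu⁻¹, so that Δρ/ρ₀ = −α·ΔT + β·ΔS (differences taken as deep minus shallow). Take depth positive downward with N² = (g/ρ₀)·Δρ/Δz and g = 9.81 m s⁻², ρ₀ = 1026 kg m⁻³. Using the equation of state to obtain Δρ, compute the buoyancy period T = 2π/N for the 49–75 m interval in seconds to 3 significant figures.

469 s

ΔT = -4.5 K, ΔS = -0.26 psu (deep − shallow).
Δρ/ρ₀ = −αΔT + βΔS = 6.75 × 10⁻⁴ − 2.002 × 10⁻⁴ = 4.748 × 10⁻⁴, so Δρ ≈ 0.4871 kg m⁻³.
N² = (g/ρ₀)·Δρ/Δz = g·(Δρ/ρ₀)/Δz = 9.81 × 4.748 × 10⁻⁴ / 26 = 1.7915 × 10⁻⁴ s⁻².
N = √(1.7915 × 10⁻⁴) = 0.013385 rad s⁻¹ → T = 2π/N = 469.42 s ≈ 469 s.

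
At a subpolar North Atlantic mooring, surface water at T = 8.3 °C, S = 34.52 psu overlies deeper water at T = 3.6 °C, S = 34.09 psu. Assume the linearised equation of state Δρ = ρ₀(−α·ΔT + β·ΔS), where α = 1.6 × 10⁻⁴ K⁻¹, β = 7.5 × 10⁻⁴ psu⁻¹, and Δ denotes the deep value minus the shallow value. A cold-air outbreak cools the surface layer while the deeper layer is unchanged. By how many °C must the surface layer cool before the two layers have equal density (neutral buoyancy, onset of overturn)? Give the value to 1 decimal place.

2.7 °C

Neutral buoyancy requires Δρ = 0, i.e. −α(T_deep − T_surf′) + β(S_deep − S_surf) = 0.
T_surf′ = T_deep − (β/α)·ΔS = 3.6 − (7.5 × 10⁻⁴/1.6 × 10⁻⁴)·(-0.43) = 5.616 °C.
Cooling required: 8.3 − (5.616) = 2.684 °C.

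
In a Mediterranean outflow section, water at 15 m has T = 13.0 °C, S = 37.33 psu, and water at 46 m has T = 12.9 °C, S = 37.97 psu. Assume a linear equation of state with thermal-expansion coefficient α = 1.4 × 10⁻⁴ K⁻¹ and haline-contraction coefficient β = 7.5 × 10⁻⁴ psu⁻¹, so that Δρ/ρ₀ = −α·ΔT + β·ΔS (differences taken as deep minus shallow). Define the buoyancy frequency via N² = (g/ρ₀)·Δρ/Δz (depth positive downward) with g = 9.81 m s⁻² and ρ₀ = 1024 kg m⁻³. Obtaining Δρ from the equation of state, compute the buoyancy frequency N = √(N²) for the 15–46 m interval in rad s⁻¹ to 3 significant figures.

0.0125 rad s⁻¹

ΔT = -0.1 K, ΔS = +0.64 psu (deep − shallow).
Δρ/ρ₀ = −αΔT + βΔS = 1.40 × 10⁻⁵ + 4.80 × 10⁻⁴ = 4.94 × 10⁻⁴, so Δρ ≈ 0.5059 kg m⁻³.
N² = (g/ρ₀)·Δρ/Δz = g·(Δρ/ρ₀)/Δz = 9.81 × 4.94 × 10⁻⁴ / 31 = 1.5633 × 10⁻⁴ s⁻².
N = √(1.5633 × 10⁻⁴) = 0.012503 rad s⁻¹ ≈ 0.0125 rad s⁻¹.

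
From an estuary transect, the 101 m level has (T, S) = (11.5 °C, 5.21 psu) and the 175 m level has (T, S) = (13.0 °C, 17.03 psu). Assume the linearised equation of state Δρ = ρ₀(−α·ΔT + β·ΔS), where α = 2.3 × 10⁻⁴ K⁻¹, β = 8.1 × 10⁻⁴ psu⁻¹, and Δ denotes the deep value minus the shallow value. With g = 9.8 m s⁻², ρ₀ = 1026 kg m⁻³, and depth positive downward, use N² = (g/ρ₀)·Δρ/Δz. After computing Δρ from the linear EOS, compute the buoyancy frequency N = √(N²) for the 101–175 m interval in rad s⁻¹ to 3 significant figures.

ΔT = +1.5 K, ΔS = +11.82 psu (deep − shallow).
Δρ/ρ₀ = −αΔT + βΔS = -3.45 × 10⁻⁴ + 9.5742 × 10⁻³ = 9.2292 × 10⁻³, so Δρ ≈ 9.469 kg m⁻³.
N² = (g/ρ₀)·Δρ/Δz = g·(Δρ/ρ₀)/Δz = 9.8 × 9.2292 × 10⁻³ / 74 = 1.2222 × 10⁻³ s⁻².
N = √(1.2222 × 10⁻³) = 0.034960 rad s⁻¹ ≈ 0.0350 rad s⁻¹.

0.0350 rad s⁻¹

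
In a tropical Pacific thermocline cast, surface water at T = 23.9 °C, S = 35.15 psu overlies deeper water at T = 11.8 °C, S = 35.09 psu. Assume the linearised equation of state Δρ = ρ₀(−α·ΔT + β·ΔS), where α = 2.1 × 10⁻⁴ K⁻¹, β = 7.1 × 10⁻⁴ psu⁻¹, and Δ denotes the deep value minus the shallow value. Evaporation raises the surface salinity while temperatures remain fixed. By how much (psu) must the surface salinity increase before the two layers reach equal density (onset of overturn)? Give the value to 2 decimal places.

3.52 psu

Neutral buoyancy requires −α(T_deep − T_surf) + β(S_deep − S_surf′) = 0.
S_surf′ = S_deep − (α/β)·ΔT = 35.09 − (2.1 × 10⁻⁴/7.1 × 10⁻⁴)·(-12.1) = 38.6689 psu.
Increase required: 38.6689 − 35.15 = 3.5189 psu.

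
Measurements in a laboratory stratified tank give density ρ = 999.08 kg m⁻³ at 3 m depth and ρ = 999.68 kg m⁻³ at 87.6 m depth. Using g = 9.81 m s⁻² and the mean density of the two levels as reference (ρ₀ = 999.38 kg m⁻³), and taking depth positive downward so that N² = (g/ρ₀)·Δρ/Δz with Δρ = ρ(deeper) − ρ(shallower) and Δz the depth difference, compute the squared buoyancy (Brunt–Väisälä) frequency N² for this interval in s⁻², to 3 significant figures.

6.96 × 10⁻⁵ s⁻²

Δρ = 999.68 − 999.08 = 0.60 kg m⁻³ over Δz = 87.6 − 3 = 84.6 m.
N² = (9.81/999.38) × (0.60/84.6) = 6.9618 × 10⁻⁵ s⁻² ≈ 6.96 × 10⁻⁵ s⁻².
A positive N² confirms static stability across the interval.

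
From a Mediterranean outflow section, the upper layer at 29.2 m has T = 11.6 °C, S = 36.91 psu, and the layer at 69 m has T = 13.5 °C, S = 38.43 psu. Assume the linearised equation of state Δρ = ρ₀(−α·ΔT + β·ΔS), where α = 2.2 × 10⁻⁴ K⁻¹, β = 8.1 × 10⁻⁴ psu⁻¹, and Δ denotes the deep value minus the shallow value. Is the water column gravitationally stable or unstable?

stable

ΔT = 13.5 − 11.6 = +1.9 K and ΔS = 38.43 − 36.91 = +1.52 psu (deep − shallow).
−αΔT = -4.18 × 10⁻⁴; βΔS = 1.2312 × 10⁻³; sum Δρ/ρ₀ = 8.132 × 10⁻⁴.
Δρ/ρ₀ > 0, so Δρ > 0: deeper water is denser → statically stable.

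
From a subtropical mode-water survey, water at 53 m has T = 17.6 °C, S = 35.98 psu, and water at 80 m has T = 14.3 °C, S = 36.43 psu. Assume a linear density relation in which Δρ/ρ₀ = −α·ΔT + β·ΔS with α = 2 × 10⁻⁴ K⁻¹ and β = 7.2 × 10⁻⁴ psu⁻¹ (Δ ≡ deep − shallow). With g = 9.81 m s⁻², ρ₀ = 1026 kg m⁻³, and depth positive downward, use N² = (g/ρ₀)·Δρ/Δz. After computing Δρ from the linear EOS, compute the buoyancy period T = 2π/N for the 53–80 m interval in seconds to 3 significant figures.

ΔT = -3.3 K, ΔS = +0.45 psu (deep − shallow).
Δρ/ρ₀ = −αΔT + βΔS = 6.60 × 10⁻⁴ + 3.24 × 10⁻⁴ = 9.84 × 10⁻⁴, so Δρ ≈ 1.010 kg m⁻³.
N² = (g/ρ₀)·Δρ/Δz = g·(Δρ/ρ₀)/Δz = 9.81 × 9.84 × 10⁻⁴ / 27 = 3.5752 × 10⁻⁴ s⁻².
N = √(3.5752 × 10⁻⁴) = 0.018908 rad s⁻¹ → T = 2π/N = 332.30 s ≈ 332 s.

332 s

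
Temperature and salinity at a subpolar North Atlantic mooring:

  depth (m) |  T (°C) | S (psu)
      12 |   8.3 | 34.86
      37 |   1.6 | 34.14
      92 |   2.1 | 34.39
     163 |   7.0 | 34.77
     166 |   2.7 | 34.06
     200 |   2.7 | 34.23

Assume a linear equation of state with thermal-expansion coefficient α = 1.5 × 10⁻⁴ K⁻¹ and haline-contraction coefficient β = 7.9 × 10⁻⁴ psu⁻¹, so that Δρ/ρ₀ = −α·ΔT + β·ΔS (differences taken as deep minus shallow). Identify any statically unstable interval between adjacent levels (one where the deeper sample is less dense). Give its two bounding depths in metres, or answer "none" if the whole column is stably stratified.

92–163 m

Evaluate Δρ/ρ₀ = −αΔT + βΔS across each adjacent pair:
  12–37 m: −αΔT+βΔS = −(1.5 × 10⁻⁴)(-6.7)+(7.9 × 10⁻⁴)(-0.72) = 4.4 × 10⁻⁴ → stable
  37–92 m: −αΔT+βΔS = −(1.5 × 10⁻⁴)(+0.5)+(7.9 × 10⁻⁴)(+0.25) = 1.2 × 10⁻⁴ → stable
  92–163 m: −αΔT+βΔS = −(1.5 × 10⁻⁴)(+4.9)+(7.9 × 10⁻⁴)(+0.38) = -4.3 × 10⁻⁴ → UNSTABLE
  163–166 m: −αΔT+βΔS = −(1.5 × 10⁻⁴)(-4.3)+(7.9 × 10⁻⁴)(-0.71) = 8.4 × 10⁻⁵ → stable
  166–200 m: −αΔT+βΔS = −(1.5 × 10⁻⁴)(+0.0)+(7.9 × 10⁻⁴)(+0.17) = 1.3 × 10⁻⁴ → stable
The 92–163 m interval has Δρ < 0: lighter water underlies denser water.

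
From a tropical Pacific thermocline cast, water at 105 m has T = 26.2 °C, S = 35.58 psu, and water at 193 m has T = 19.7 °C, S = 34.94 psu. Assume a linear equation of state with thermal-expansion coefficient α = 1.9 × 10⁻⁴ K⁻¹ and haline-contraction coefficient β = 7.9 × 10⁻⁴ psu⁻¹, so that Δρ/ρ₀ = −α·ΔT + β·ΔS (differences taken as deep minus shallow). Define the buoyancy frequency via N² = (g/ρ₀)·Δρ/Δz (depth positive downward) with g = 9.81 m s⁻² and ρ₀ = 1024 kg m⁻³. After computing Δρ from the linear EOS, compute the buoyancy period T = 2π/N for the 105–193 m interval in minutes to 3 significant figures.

ΔT = -6.5 K, ΔS = -0.64 psu (deep − shallow).
Δρ/ρ₀ = −αΔT + βΔS = 1.235 × 10⁻³ − 5.056 × 10⁻⁴ = 7.294 × 10⁻⁴, so Δρ ≈ 0.7469 kg m⁻³.
N² = (g/ρ₀)·Δρ/Δz = g·(Δρ/ρ₀)/Δz = 9.81 × 7.294 × 10⁻⁴ / 88 = 8.1312 × 10⁻⁵ s⁻².
N = √(8.1312 × 10⁻⁵) = 9.0173 × 10⁻³ rad s⁻¹ → T = 2π/N = 696.79 s = 11.613 min ≈ 11.6 min.

11.6 min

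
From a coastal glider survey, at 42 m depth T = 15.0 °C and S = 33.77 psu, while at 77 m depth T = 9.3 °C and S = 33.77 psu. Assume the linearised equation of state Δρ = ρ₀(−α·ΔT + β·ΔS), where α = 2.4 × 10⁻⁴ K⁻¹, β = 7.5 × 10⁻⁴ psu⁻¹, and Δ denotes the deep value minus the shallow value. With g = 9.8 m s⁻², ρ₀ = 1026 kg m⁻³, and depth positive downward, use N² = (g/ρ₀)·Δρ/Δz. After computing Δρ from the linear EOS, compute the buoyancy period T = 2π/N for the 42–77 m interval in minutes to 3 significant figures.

ΔT = -5.7 K, ΔS = +0.00 psu (deep − shallow).
Δρ/ρ₀ = −αΔT + βΔS = 1.368 × 10⁻³ + 0 = 1.368 × 10⁻³, so Δρ ≈ 1.404 kg m⁻³.
N² = (g/ρ₀)·Δρ/Δz = g·(Δρ/ρ₀)/Δz = 9.8 × 1.368 × 10⁻³ / 35 = 3.8304 × 10⁻⁴ s⁻².
N = √(3.8304 × 10⁻⁴) = 0.019571 rad s⁻¹ → T = 2π/N = 321.05 s = 5.3508 min ≈ 5.35 min.

5.35 min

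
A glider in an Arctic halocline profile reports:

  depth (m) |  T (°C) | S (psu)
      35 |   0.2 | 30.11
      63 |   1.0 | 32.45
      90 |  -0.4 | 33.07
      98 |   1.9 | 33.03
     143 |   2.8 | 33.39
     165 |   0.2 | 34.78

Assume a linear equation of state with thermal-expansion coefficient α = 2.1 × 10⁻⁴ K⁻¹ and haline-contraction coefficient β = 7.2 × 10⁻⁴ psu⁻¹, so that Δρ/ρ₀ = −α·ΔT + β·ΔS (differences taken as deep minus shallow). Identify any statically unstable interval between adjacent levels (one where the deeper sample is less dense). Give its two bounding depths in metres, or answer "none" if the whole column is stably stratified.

Evaluate Δρ/ρ₀ = −αΔT + βΔS across each adjacent pair:
  35–63 m: −αΔT+βΔS = −(2.1 × 10⁻⁴)(+0.8)+(7.2 × 10⁻⁴)(+2.34) = 1.5 × 10⁻³ → stable
  63–90 m: −αΔT+βΔS = −(2.1 × 10⁻⁴)(-1.4)+(7.2 × 10⁻⁴)(+0.62) = 7.4 × 10⁻⁴ → stable
  90–98 m: −αΔT+βΔS = −(2.1 × 10⁻⁴)(+2.3)+(7.2 × 10⁻⁴)(-0.04) = -5.1 × 10⁻⁴ → UNSTABLE
  98–143 m: −αΔT+βΔS = −(2.1 × 10⁻⁴)(+0.9)+(7.2 × 10⁻⁴)(+0.36) = 7.0 × 10⁻⁵ → stable
  143–165 m: −αΔT+βΔS = −(2.1 × 10⁻⁴)(-2.6)+(7.2 × 10⁻⁴)(+1.39) = 1.5 × 10⁻³ → stable
The 90–98 m interval has Δρ < 0: lighter water underlies denser water.

90–98 m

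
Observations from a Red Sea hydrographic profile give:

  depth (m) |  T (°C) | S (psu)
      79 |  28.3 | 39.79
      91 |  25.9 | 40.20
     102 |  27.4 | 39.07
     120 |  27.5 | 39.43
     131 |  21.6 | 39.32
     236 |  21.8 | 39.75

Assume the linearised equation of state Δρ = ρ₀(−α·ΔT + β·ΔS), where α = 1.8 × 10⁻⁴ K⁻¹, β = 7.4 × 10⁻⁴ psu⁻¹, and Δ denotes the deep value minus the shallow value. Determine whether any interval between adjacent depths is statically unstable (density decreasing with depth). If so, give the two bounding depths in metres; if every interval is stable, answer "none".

91–102 m

Evaluate Δρ/ρ₀ = −αΔT + βΔS across each adjacent pair:
  79–91 m: −αΔT+βΔS = −(1.8 × 10⁻⁴)(-2.4)+(7.4 × 10⁻⁴)(+0.41) = 7.4 × 10⁻⁴ → stable
  91–102 m: −αΔT+βΔS = −(1.8 × 10⁻⁴)(+1.5)+(7.4 × 10⁻⁴)(-1.13) = -1.1 × 10⁻³ → UNSTABLE
  102–120 m: −αΔT+βΔS = −(1.8 × 10⁻⁴)(+0.1)+(7.4 × 10⁻⁴)(+0.36) = 2.5 × 10⁻⁴ → stable
  120–131 m: −αΔT+βΔS = −(1.8 × 10⁻⁴)(-5.9)+(7.4 × 10⁻⁴)(-0.11) = 9.8 × 10⁻⁴ → stable
  131–236 m: −αΔT+βΔS = −(1.8 × 10⁻⁴)(+0.2)+(7.4 × 10⁻⁴)(+0.43) = 2.8 × 10⁻⁴ → stable
The 91–102 m interval has Δρ < 0: lighter water underlies denser water.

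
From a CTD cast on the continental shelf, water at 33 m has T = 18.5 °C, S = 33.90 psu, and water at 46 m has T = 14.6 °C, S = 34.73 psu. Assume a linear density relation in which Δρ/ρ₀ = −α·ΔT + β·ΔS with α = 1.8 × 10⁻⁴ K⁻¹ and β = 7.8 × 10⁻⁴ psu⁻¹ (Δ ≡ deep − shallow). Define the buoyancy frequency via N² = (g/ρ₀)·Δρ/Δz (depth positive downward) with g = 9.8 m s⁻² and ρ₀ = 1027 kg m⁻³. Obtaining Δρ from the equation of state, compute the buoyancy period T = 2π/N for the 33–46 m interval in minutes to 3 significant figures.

ΔT = -3.9 K, ΔS = +0.83 psu (deep − shallow).
Δρ/ρ₀ = −αΔT + βΔS = 7.02 × 10⁻⁴ + 6.474 × 10⁻⁴ = 1.3494 × 10⁻³, so Δρ ≈ 1.386 kg m⁻³.
N² = (g/ρ₀)·Δρ/Δz = g·(Δρ/ρ₀)/Δz = 9.8 × 1.3494 × 10⁻³ / 13 = 1.0172 × 10⁻³ s⁻².
N = √(1.0172 × 10⁻³) = 0.031894 rad s⁻¹ → T = 2π/N = 197.00 s = 3.2833 min ≈ 3.28 min.

3.28 min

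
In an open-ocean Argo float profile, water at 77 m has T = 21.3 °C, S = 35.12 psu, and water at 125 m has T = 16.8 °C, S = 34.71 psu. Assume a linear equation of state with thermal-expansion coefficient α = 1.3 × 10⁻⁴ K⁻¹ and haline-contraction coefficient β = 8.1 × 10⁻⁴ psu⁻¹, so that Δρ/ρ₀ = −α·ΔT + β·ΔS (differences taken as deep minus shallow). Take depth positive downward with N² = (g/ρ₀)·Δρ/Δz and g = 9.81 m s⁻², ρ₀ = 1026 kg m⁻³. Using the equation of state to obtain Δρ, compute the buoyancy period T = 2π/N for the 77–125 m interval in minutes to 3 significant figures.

14.6 min

ΔT = -4.5 K, ΔS = -0.41 psu (deep − shallow).
Δρ/ρ₀ = −αΔT + βΔS = 5.85 × 10⁻⁴ − 3.321 × 10⁻⁴ = 2.529 × 10⁻⁴, so Δρ ≈ 0.2595 kg m⁻³.
N² = (g/ρ₀)·Δρ/Δz = g·(Δρ/ρ₀)/Δz = 9.81 × 2.529 × 10⁻⁴ / 48 = 5.1686 × 10⁻⁵ s⁻².
N = √(5.1686 × 10⁻⁵) = 7.1893 × 10⁻³ rad s⁻¹ → T = 2π/N = 873.96 s = 14.566 min ≈ 14.6 min.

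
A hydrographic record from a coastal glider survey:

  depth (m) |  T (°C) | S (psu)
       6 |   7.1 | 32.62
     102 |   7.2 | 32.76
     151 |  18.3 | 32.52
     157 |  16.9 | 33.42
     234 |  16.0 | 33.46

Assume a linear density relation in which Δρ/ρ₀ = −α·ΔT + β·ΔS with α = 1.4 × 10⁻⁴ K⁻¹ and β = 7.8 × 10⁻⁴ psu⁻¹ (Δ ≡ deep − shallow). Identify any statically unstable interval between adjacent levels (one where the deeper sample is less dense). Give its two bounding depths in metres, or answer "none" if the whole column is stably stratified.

Evaluate Δρ/ρ₀ = −αΔT + βΔS across each adjacent pair:
  6–102 m: −αΔT+βΔS = −(1.4 × 10⁻⁴)(+0.1)+(7.8 × 10⁻⁴)(+0.14) = 9.5 × 10⁻⁵ → stable
  102–151 m: −αΔT+βΔS = −(1.4 × 10⁻⁴)(+11.1)+(7.8 × 10⁻⁴)(-0.24) = -1.7 × 10⁻³ → UNSTABLE
  151–157 m: −αΔT+βΔS = −(1.4 × 10⁻⁴)(-1.4)+(7.8 × 10⁻⁴)(+0.90) = 9.0 × 10⁻⁴ → stable
  157–234 m: −αΔT+βΔS = −(1.4 × 10⁻⁴)(-0.9)+(7.8 × 10⁻⁴)(+0.04) = 1.6 × 10⁻⁴ → stable
The 102–151 m interval has Δρ < 0: lighter water underlies denser water.

102–151 m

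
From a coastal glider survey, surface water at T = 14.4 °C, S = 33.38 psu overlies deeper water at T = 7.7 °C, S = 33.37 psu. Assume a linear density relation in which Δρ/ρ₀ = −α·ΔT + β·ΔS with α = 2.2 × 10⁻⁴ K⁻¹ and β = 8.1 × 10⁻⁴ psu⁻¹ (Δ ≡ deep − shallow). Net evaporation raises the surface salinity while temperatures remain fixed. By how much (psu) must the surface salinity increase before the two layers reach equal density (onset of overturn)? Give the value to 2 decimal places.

1.81 psu

Neutral buoyancy requires −α(T_deep − T_surf) + β(S_deep − S_surf′) = 0.
S_surf′ = S_deep − (α/β)·ΔT = 33.37 − (2.2 × 10⁻⁴/8.1 × 10⁻⁴)·(-6.7) = 35.1898 psu.
Increase required: 35.1898 − 33.38 = 1.8098 psu.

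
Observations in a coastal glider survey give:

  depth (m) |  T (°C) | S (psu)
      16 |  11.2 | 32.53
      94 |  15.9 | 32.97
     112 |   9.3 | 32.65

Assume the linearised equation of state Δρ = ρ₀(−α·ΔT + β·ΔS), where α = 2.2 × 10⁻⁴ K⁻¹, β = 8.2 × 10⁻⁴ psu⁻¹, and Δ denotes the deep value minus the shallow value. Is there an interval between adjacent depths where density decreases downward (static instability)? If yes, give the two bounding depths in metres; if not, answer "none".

16–94 m

Evaluate Δρ/ρ₀ = −αΔT + βΔS across each adjacent pair:
  16–94 m: −αΔT+βΔS = −(2.2 × 10⁻⁴)(+4.7)+(8.2 × 10⁻⁴)(+0.44) = -6.7 × 10⁻⁴ → UNSTABLE
  94–112 m: −αΔT+βΔS = −(2.2 × 10⁻⁴)(-6.6)+(8.2 × 10⁻⁴)(-0.32) = 1.2 × 10⁻³ → stable
The 16–94 m interval has Δρ < 0: lighter water underlies denser water.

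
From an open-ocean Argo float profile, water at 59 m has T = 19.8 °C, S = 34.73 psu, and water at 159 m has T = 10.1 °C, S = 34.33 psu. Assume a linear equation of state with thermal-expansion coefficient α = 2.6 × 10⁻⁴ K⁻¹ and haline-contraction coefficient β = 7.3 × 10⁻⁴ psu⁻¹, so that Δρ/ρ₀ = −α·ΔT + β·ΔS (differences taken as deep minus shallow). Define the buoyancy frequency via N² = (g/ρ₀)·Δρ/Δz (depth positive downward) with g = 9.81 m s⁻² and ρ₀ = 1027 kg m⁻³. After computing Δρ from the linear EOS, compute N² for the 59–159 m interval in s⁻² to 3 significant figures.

2.19 × 10⁻⁴ s⁻²

ΔT = -9.7 K, ΔS = -0.40 psu (deep − shallow).
Δρ/ρ₀ = −αΔT + βΔS = 2.522 × 10⁻³ − 2.92 × 10⁻⁴ = 2.23 × 10⁻³, so Δρ ≈ 2.290 kg m⁻³.
N² = (g/ρ₀)·Δρ/Δz = g·(Δρ/ρ₀)/Δz = 9.81 × 2.23 × 10⁻³ / 100 = 2.1876 × 10⁻⁴ s⁻² ≈ 2.19 × 10⁻⁴ s⁻².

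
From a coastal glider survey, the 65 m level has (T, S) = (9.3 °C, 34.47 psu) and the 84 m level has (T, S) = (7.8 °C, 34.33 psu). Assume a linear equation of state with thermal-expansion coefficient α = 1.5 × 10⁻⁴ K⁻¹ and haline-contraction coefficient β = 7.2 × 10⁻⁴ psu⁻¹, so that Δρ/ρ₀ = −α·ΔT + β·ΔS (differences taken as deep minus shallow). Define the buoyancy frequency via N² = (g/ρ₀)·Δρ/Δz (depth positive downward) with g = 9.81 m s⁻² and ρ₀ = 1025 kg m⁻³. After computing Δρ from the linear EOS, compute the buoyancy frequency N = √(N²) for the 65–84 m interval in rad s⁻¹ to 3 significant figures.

ΔT = -1.5 K, ΔS = -0.14 psu (deep − shallow).
Δρ/ρ₀ = −αΔT + βΔS = 2.25 × 10⁻⁴ − 1.008 × 10⁻⁴ = 1.242 × 10⁻⁴, so Δρ ≈ 0.1273 kg m⁻³.
N² = (g/ρ₀)·Δρ/Δz = g·(Δρ/ρ₀)/Δz = 9.81 × 1.242 × 10⁻⁴ / 19 = 6.4126 × 10⁻⁵ s⁻².
N = √(6.4126 × 10⁻⁵) = 8.0079 × 10⁻³ rad s⁻¹ ≈ 8.01 × 10⁻³ rad s⁻¹.

8.01 × 10⁻³ rad s⁻¹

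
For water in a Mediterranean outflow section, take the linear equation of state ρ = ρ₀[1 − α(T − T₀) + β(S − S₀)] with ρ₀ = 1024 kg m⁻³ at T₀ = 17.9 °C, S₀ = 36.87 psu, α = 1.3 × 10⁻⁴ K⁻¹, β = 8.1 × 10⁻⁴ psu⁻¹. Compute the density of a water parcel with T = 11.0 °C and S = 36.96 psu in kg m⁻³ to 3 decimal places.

1024.993 kg m⁻³

T − T₀ = -6.9 K, S − S₀ = +0.09 psu.
Bracket = 1 − α·(-6.9) + β·(+0.09) = 1 + (9.699 × 10⁻⁴) = 1.0009699.
ρ = 1024 × 1.0009699 = 1024.993 kg m⁻³.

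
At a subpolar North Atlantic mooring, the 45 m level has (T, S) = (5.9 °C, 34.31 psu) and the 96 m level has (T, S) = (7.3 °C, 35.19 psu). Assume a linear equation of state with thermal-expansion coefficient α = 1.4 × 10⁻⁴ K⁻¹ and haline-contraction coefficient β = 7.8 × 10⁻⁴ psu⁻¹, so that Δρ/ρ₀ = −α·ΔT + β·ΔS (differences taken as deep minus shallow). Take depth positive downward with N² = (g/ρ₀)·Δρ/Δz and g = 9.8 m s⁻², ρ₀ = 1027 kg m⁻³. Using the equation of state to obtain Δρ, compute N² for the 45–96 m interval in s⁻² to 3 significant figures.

9.42 × 10⁻⁵ s⁻²

ΔT = +1.4 K, ΔS = +0.88 psu (deep − shallow).
Δρ/ρ₀ = −αΔT + βΔS = -1.96 × 10⁻⁴ + 6.864 × 10⁻⁴ = 4.904 × 10⁻⁴, so Δρ ≈ 0.5036 kg m⁻³.
N² = (g/ρ₀)·Δρ/Δz = g·(Δρ/ρ₀)/Δz = 9.8 × 4.904 × 10⁻⁴ / 51 = 9.4234 × 10⁻⁵ s⁻² ≈ 9.42 × 10⁻⁵ s⁻².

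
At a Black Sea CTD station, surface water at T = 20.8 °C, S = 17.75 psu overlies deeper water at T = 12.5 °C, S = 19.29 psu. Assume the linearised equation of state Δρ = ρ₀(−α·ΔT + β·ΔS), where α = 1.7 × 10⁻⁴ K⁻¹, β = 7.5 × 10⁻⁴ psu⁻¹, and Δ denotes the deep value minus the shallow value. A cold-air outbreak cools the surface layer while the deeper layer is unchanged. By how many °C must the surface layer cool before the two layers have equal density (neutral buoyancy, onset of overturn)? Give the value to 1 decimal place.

Neutral buoyancy requires Δρ = 0, i.e. −α(T_deep − T_surf′) + β(S_deep − S_surf) = 0.
T_surf′ = T_deep − (β/α)·ΔS = 12.5 − (7.5 × 10⁻⁴/1.7 × 10⁻⁴)·(+1.54) = 5.706 °C.
Cooling required: 20.8 − (5.706) = 15.094 °C.

15.1 °C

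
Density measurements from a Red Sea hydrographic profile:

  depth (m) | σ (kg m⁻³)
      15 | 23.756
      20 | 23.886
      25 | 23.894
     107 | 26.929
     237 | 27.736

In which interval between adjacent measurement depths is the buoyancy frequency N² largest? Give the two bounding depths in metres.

Compute the density gradient over each adjacent pair:
  15–20 m: Δρ/Δz = 0.130/5 = 0.026 kg m⁻⁴
  20–25 m: Δρ/Δz = 0.008/5 = 1.6 × 10⁻³ kg m⁻⁴
  25–107 m: Δρ/Δz = 3.035/82 = 0.037 kg m⁻⁴
  107–237 m: Δρ/Δz = 0.807/130 = 6.2 × 10⁻³ kg m⁻⁴
The largest gradient is in the 25–107 m interval — the pycnocline.

25–107 m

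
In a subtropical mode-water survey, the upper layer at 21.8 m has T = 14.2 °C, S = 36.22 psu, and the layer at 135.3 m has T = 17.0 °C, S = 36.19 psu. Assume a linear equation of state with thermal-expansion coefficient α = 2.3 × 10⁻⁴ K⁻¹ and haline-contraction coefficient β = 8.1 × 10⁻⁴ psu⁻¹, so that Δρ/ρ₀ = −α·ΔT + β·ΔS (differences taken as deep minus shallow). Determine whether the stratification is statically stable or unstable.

ΔT = 17.0 − 14.2 = +2.8 K and ΔS = 36.19 − 36.22 = -0.03 psu (deep − shallow).
−αΔT = -6.44 × 10⁻⁴; βΔS = -2.43 × 10⁻⁵; sum Δρ/ρ₀ = -6.683 × 10⁻⁴.
Δρ/ρ₀ < 0, so Δρ < 0: deeper water is lighter → statically unstable; the column would overturn.

unstable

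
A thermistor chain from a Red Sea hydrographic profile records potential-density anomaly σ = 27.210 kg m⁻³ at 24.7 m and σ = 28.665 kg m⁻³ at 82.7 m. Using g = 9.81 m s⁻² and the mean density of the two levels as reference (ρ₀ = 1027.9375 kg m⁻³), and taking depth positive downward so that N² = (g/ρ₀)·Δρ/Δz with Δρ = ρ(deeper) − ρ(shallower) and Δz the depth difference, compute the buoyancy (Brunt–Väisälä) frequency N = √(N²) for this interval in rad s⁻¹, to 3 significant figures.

Δρ = 1028.665 − 1027.210 = 1.455 kg m⁻³ over Δz = 82.7 − 24.7 = 58 m.
N² = (9.81/1027.9375) × (1.455/58) = 2.3941 × 10⁻⁴ s⁻².
N = √(2.3941 × 10⁻⁴) = 0.015473 rad s⁻¹ ≈ 0.0155 rad s⁻¹.

0.0155 rad s⁻¹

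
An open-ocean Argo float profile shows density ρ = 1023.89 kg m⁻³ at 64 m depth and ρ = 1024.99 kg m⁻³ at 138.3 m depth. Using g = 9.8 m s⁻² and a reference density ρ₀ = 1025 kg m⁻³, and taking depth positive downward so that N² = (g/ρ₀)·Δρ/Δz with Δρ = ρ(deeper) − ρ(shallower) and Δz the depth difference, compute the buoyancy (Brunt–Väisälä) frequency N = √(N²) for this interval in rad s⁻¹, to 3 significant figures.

0.0119 rad s⁻¹

Δρ = 1024.99 − 1023.89 = 1.10 kg m⁻³ over Δz = 138.3 − 64 = 74.3 m.
N² = (9.8/1025) × (1.10/74.3) = 1.4155 × 10⁻⁴ s⁻².
N = √(1.4155 × 10⁻⁴) = 0.011897 rad s⁻¹ ≈ 0.0119 rad s⁻¹.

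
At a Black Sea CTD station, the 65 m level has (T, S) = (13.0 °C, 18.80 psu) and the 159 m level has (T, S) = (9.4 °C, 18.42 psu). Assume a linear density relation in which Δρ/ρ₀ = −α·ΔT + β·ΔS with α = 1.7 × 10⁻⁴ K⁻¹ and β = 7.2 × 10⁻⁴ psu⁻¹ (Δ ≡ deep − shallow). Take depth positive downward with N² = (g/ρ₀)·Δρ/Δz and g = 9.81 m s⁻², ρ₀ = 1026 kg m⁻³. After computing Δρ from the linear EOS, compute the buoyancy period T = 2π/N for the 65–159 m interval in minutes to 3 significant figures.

ΔT = -3.6 K, ΔS = -0.38 psu (deep − shallow).
Δρ/ρ₀ = −αΔT + βΔS = 6.12 × 10⁻⁴ − 2.736 × 10⁻⁴ = 3.384 × 10⁻⁴, so Δρ ≈ 0.3472 kg m⁻³.
N² = (g/ρ₀)·Δρ/Δz = g·(Δρ/ρ₀)/Δz = 9.81 × 3.384 × 10⁻⁴ / 94 = 3.5316 × 10⁻⁵ s⁻².
N = √(3.5316 × 10⁻⁵) = 5.9427 × 10⁻³ rad s⁻¹ → T = 2π/N = 1.0573 × 10³ s = 17.622 min ≈ 17.6 min.

17.6 min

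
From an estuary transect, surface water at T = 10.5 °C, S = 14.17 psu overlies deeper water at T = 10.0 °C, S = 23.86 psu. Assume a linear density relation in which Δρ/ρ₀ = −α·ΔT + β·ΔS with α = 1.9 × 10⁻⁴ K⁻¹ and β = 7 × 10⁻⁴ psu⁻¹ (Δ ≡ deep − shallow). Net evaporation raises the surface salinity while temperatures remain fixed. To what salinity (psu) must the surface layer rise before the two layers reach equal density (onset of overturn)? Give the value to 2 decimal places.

24.00 psu

Neutral buoyancy requires −α(T_deep − T_surf) + β(S_deep − S_surf′) = 0.
S_surf′ = S_deep − (α/β)·ΔT = 23.86 − (1.9 × 10⁻⁴/7 × 10⁻⁴)·(-0.5) = 23.9957 psu.
Increase required: 23.9957 − 14.17 = 9.8257 psu.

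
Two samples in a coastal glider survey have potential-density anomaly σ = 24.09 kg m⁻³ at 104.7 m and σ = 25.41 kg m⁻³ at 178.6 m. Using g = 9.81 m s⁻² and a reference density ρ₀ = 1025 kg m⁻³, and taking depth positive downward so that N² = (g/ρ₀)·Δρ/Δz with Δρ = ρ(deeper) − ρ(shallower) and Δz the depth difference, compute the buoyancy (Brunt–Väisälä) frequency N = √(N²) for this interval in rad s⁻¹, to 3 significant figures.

Δρ = 1025.41 − 1024.09 = 1.32 kg m⁻³ over Δz = 178.6 − 104.7 = 73.9 m.
N² = (9.81/1025) × (1.32/73.9) = 1.7095 × 10⁻⁴ s⁻².
N = √(1.7095 × 10⁻⁴) = 0.013075 rad s⁻¹ ≈ 0.0131 rad s⁻¹.

0.0131 rad s⁻¹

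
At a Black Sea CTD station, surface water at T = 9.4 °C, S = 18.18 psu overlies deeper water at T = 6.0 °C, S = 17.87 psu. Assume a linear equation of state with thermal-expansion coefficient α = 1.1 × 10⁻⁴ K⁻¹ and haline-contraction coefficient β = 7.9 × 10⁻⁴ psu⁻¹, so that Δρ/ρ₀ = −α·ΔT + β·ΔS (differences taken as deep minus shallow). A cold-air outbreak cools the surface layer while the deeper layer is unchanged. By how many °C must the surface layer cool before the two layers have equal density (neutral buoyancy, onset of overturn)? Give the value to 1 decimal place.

Neutral buoyancy requires Δρ = 0, i.e. −α(T_deep − T_surf′) + β(S_deep − S_surf) = 0.
T_surf′ = T_deep − (β/α)·ΔS = 6.0 − (7.9 × 10⁻⁴/1.1 × 10⁻⁴)·(-0.31) = 8.226 °C.
Cooling required: 9.4 − (8.226) = 1.174 °C.

1.2 °C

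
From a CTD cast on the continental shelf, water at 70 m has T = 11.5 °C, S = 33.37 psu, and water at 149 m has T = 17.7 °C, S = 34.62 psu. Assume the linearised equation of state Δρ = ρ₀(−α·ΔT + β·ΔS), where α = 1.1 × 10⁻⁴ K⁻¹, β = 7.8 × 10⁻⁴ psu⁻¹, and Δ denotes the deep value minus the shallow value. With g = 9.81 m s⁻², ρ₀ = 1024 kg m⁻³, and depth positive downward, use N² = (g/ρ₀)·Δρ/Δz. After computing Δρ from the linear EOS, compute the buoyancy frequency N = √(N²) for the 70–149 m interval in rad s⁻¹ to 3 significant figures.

ΔT = +6.2 K, ΔS = +1.25 psu (deep − shallow).
Δρ/ρ₀ = −αΔT + βΔS = -6.82 × 10⁻⁴ + 9.75 × 10⁻⁴ = 2.93 × 10⁻⁴, so Δρ ≈ 0.3000 kg m⁻³.
N² = (g/ρ₀)·Δρ/Δz = g·(Δρ/ρ₀)/Δz = 9.81 × 2.93 × 10⁻⁴ / 79 = 3.6384 × 10⁻⁵ s⁻².
N = √(3.6384 × 10⁻⁵) = 6.0319 × 10⁻³ rad s⁻¹ ≈ 6.03 × 10⁻³ rad s⁻¹.

6.03 × 10⁻³ rad s⁻¹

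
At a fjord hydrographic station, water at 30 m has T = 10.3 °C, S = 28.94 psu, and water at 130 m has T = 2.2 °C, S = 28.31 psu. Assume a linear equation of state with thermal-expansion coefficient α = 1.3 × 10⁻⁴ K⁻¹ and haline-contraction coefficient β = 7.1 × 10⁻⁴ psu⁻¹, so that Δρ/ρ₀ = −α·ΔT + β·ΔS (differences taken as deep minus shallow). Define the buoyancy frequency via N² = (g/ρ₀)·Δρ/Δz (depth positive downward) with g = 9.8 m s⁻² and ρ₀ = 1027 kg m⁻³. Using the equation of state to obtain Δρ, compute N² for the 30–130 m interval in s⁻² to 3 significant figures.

ΔT = -8.1 K, ΔS = -0.63 psu (deep − shallow).
Δρ/ρ₀ = −αΔT + βΔS = 1.053 × 10⁻³ − 4.473 × 10⁻⁴ = 6.057 × 10⁻⁴, so Δρ ≈ 0.6221 kg m⁻³.
N² = (g/ρ₀)·Δρ/Δz = g·(Δρ/ρ₀)/Δz = 9.8 × 6.057 × 10⁻⁴ / 100 = 5.9359 × 10⁻⁵ s⁻² ≈ 5.94 × 10⁻⁵ s⁻².

5.94 × 10⁻⁵ s⁻²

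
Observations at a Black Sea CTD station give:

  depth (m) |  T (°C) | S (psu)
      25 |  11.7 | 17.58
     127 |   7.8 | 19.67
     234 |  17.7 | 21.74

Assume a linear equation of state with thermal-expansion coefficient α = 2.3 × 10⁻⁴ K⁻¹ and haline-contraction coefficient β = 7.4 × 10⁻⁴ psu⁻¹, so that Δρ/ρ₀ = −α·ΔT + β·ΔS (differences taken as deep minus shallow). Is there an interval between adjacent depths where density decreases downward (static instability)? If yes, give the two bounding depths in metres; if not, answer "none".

Evaluate Δρ/ρ₀ = −αΔT + βΔS across each adjacent pair:
  25–127 m: −αΔT+βΔS = −(2.3 × 10⁻⁴)(-3.9)+(7.4 × 10⁻⁴)(+2.09) = 2.4 × 10⁻³ → stable
  127–234 m: −αΔT+βΔS = −(2.3 × 10⁻⁴)(+9.9)+(7.4 × 10⁻⁴)(+2.07) = -7.5 × 10⁻⁴ → UNSTABLE
The 127–234 m interval has Δρ < 0: lighter water underlies denser water.

127–234 m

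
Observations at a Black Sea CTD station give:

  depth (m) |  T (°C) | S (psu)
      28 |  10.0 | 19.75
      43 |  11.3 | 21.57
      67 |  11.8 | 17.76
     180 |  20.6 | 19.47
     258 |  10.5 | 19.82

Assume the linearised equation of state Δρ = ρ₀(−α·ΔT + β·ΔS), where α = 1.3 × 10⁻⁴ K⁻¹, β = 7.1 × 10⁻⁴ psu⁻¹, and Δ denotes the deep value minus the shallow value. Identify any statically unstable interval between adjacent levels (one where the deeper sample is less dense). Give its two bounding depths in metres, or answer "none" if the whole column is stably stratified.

43–67 m

Evaluate Δρ/ρ₀ = −αΔT + βΔS across each adjacent pair:
  28–43 m: −αΔT+βΔS = −(1.3 × 10⁻⁴)(+1.3)+(7.1 × 10⁻⁴)(+1.82) = 1.1 × 10⁻³ → stable
  43–67 m: −αΔT+βΔS = −(1.3 × 10⁻⁴)(+0.5)+(7.1 × 10⁻⁴)(-3.81) = -2.8 × 10⁻³ → UNSTABLE
  67–180 m: −αΔT+βΔS = −(1.3 × 10⁻⁴)(+8.8)+(7.1 × 10⁻⁴)(+1.71) = 7.0 × 10⁻⁵ → stable
  180–258 m: −αΔT+βΔS = −(1.3 × 10⁻⁴)(-10.1)+(7.1 × 10⁻⁴)(+0.35) = 1.6 × 10⁻³ → stable
The 43–67 m interval has Δρ < 0: lighter water underlies denser water.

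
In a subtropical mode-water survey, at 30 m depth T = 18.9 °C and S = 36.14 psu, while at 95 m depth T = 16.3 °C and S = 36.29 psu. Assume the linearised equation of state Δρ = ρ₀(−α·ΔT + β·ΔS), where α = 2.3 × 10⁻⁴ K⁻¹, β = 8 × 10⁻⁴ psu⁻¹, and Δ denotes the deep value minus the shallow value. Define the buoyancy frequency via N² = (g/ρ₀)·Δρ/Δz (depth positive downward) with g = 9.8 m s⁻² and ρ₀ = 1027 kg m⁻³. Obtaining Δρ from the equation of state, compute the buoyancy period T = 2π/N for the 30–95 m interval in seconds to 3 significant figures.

604 s

ΔT = -2.6 K, ΔS = +0.15 psu (deep − shallow).
Δρ/ρ₀ = −αΔT + βΔS = 5.98 × 10⁻⁴ + 1.20 × 10⁻⁴ = 7.18 × 10⁻⁴, so Δρ ≈ 0.7374 kg m⁻³.
N² = (g/ρ₀)·Δρ/Δz = g·(Δρ/ρ₀)/Δz = 9.8 × 7.18 × 10⁻⁴ / 65 = 1.0825 × 10⁻⁴ s⁻².
N = √(1.0825 × 10⁻⁴) = 0.010404 rad s⁻¹ → T = 2π/N = 603.92 s ≈ 604 s.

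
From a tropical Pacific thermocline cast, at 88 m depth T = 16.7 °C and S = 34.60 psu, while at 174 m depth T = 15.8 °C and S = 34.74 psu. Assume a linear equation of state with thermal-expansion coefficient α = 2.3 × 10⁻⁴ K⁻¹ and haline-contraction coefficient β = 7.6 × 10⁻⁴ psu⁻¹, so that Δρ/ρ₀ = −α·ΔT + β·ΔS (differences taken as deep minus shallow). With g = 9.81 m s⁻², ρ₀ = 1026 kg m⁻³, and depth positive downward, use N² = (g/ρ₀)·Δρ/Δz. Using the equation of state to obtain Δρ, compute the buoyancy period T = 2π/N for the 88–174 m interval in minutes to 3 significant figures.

17.5 min

ΔT = -0.9 K, ΔS = +0.14 psu (deep − shallow).
Δρ/ρ₀ = −αΔT + βΔS = 2.07 × 10⁻⁴ + 1.064 × 10⁻⁴ = 3.134 × 10⁻⁴, so Δρ ≈ 0.3215 kg m⁻³.
N² = (g/ρ₀)·Δρ/Δz = g·(Δρ/ρ₀)/Δz = 9.81 × 3.134 × 10⁻⁴ / 86 = 3.5749 × 10⁻⁵ s⁻².
N = √(3.5749 × 10⁻⁵) = 5.9790 × 10⁻³ rad s⁻¹ → T = 2π/N = 1.0509 × 10³ s = 17.515 min ≈ 17.5 min.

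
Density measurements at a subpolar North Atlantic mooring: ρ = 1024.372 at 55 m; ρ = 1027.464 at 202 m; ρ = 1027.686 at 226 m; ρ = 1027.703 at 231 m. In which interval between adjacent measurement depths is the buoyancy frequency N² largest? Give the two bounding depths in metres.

Compute the density gradient over each adjacent pair:
  55–202 m: Δρ/Δz = 3.092/147 = 0.021 kg m⁻⁴
  202–226 m: Δρ/Δz = 0.222/24 = 9.2 × 10⁻³ kg m⁻⁴
  226–231 m: Δρ/Δz = 0.017/5 = 3.4 × 10⁻³ kg m⁻⁴
The largest gradient is in the 55–202 m interval — the pycnocline.

55–202 m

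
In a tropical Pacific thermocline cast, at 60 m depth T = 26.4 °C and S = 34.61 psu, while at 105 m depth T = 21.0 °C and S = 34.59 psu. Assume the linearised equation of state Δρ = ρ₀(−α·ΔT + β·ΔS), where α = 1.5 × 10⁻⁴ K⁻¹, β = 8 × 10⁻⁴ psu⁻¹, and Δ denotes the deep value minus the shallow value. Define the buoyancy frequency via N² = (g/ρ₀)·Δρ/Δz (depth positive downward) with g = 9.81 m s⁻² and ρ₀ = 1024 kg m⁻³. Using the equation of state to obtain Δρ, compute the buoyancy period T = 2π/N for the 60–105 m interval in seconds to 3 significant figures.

ΔT = -5.4 K, ΔS = -0.02 psu (deep − shallow).
Δρ/ρ₀ = −αΔT + βΔS = 8.10 × 10⁻⁴ − 1.60 × 10⁻⁵ = 7.94 × 10⁻⁴, so Δρ ≈ 0.8131 kg m⁻³.
N² = (g/ρ₀)·Δρ/Δz = g·(Δρ/ρ₀)/Δz = 9.81 × 7.94 × 10⁻⁴ / 45 = 1.7309 × 10⁻⁴ s⁻².
N = √(1.7309 × 10⁻⁴) = 0.013156 rad s⁻¹ → T = 2π/N = 477.59 s ≈ 478 s.

478 s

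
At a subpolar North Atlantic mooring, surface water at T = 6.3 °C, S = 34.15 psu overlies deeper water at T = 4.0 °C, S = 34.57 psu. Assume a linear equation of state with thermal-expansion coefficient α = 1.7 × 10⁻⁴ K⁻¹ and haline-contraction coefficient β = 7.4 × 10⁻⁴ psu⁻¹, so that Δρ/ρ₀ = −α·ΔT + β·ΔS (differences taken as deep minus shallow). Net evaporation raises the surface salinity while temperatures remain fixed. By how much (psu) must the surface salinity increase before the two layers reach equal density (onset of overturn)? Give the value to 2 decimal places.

0.95 psu

Neutral buoyancy requires −α(T_deep − T_surf) + β(S_deep − S_surf′) = 0.
S_surf′ = S_deep − (α/β)·ΔT = 34.57 − (1.7 × 10⁻⁴/7.4 × 10⁻⁴)·(-2.3) = 35.0984 psu.
Increase required: 35.0984 − 34.15 = 0.9484 psu.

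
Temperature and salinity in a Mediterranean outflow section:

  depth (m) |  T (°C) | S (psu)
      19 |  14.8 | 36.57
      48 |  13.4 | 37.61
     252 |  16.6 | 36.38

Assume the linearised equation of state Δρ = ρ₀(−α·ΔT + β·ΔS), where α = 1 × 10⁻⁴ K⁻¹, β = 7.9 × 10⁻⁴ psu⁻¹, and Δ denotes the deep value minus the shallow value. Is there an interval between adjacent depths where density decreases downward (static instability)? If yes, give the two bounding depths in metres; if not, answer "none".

48–252 m

Evaluate Δρ/ρ₀ = −αΔT + βΔS across each adjacent pair:
  19–48 m: −αΔT+βΔS = −(1 × 10⁻⁴)(-1.4)+(7.9 × 10⁻⁴)(+1.04) = 9.6 × 10⁻⁴ → stable
  48–252 m: −αΔT+βΔS = −(1 × 10⁻⁴)(+3.2)+(7.9 × 10⁻⁴)(-1.23) = -1.3 × 10⁻³ → UNSTABLE
The 48–252 m interval has Δρ < 0: lighter water underlies denser water.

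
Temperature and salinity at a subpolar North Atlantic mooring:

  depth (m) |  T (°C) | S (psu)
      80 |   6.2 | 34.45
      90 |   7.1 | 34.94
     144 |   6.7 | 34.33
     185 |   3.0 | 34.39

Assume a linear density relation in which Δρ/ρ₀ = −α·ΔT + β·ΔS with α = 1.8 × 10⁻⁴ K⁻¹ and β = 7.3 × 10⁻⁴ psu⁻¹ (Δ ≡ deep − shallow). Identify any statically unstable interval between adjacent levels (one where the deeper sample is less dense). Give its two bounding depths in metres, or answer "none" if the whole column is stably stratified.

90–144 m

Evaluate Δρ/ρ₀ = −αΔT + βΔS across each adjacent pair:
  80–90 m: −αΔT+βΔS = −(1.8 × 10⁻⁴)(+0.9)+(7.3 × 10⁻⁴)(+0.49) = 2.0 × 10⁻⁴ → stable
  90–144 m: −αΔT+βΔS = −(1.8 × 10⁻⁴)(-0.4)+(7.3 × 10⁻⁴)(-0.61) = -3.7 × 10⁻⁴ → UNSTABLE
  144–185 m: −αΔT+βΔS = −(1.8 × 10⁻⁴)(-3.7)+(7.3 × 10⁻⁴)(+0.06) = 7.1 × 10⁻⁴ → stable
The 90–144 m interval has Δρ < 0: lighter water underlies denser water.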